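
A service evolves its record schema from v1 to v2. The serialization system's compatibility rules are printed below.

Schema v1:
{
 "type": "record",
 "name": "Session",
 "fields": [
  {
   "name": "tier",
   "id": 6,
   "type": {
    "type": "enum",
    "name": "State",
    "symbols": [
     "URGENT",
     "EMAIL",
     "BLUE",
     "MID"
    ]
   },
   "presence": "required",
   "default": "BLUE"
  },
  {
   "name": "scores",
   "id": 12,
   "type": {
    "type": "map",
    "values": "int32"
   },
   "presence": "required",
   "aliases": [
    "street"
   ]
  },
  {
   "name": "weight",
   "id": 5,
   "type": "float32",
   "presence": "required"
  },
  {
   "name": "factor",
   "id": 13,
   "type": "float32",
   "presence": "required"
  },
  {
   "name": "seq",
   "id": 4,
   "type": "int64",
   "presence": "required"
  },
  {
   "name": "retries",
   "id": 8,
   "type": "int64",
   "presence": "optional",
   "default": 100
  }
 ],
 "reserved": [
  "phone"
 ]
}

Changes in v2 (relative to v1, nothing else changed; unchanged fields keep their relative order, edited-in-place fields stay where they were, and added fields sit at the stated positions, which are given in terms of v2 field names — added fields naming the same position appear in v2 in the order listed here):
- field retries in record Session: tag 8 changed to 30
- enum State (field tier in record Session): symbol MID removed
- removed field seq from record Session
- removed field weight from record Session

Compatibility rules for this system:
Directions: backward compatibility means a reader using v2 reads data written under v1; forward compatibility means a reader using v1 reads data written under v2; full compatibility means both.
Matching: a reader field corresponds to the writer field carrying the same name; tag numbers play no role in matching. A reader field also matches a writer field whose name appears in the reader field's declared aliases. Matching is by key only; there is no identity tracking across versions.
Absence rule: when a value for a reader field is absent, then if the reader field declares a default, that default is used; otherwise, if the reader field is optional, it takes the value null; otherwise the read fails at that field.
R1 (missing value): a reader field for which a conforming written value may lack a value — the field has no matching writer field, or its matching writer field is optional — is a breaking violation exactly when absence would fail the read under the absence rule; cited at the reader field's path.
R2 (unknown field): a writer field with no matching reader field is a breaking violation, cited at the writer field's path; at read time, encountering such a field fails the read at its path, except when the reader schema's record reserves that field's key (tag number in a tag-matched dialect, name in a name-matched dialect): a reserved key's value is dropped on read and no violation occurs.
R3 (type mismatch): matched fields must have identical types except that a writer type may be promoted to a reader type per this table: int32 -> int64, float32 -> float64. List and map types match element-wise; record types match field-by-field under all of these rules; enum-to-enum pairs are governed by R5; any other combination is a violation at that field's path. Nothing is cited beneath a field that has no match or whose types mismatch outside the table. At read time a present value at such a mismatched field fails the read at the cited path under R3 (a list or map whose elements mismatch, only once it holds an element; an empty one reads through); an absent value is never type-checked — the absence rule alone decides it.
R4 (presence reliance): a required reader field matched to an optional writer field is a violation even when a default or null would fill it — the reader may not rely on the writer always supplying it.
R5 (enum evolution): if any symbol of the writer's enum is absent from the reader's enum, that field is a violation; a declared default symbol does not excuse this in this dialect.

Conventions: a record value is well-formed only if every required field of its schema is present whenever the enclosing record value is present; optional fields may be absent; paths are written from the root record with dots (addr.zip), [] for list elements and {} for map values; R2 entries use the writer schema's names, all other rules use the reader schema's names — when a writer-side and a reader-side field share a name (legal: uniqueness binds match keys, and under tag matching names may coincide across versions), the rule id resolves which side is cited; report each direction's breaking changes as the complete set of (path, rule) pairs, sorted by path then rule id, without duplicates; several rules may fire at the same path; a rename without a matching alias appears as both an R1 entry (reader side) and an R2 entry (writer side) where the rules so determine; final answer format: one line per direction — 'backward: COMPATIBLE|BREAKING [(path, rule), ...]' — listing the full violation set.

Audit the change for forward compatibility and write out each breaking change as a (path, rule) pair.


arrows below run writer -> reader for Session
checking forward for Session: reader v1 against writer v2:
  tier: State -> State, writer required; from tier
  scores: map<string, int32> -> map<string, int32>, writer required; from scores
  weight: no writer match
  factor: float32 -> float32, writer required; from factor
  seq: no writer match
  retries: int64 -> int64, writer optional; from retries
  violation R1 at seq
  violation R1 at weight
  => forward: BREAKING (2)
diffs on Session not affecting the asked answer:
  field retries in record Session: tag 8 changed to 30 -> inert for the asked Session verdict: nothing fires
  enum State (field tier in record Session): symbol MID removed -> fires only in the backward direction of Session, which is not asked here

forward: BREAKING [(seq, R1), (weight, R1)]


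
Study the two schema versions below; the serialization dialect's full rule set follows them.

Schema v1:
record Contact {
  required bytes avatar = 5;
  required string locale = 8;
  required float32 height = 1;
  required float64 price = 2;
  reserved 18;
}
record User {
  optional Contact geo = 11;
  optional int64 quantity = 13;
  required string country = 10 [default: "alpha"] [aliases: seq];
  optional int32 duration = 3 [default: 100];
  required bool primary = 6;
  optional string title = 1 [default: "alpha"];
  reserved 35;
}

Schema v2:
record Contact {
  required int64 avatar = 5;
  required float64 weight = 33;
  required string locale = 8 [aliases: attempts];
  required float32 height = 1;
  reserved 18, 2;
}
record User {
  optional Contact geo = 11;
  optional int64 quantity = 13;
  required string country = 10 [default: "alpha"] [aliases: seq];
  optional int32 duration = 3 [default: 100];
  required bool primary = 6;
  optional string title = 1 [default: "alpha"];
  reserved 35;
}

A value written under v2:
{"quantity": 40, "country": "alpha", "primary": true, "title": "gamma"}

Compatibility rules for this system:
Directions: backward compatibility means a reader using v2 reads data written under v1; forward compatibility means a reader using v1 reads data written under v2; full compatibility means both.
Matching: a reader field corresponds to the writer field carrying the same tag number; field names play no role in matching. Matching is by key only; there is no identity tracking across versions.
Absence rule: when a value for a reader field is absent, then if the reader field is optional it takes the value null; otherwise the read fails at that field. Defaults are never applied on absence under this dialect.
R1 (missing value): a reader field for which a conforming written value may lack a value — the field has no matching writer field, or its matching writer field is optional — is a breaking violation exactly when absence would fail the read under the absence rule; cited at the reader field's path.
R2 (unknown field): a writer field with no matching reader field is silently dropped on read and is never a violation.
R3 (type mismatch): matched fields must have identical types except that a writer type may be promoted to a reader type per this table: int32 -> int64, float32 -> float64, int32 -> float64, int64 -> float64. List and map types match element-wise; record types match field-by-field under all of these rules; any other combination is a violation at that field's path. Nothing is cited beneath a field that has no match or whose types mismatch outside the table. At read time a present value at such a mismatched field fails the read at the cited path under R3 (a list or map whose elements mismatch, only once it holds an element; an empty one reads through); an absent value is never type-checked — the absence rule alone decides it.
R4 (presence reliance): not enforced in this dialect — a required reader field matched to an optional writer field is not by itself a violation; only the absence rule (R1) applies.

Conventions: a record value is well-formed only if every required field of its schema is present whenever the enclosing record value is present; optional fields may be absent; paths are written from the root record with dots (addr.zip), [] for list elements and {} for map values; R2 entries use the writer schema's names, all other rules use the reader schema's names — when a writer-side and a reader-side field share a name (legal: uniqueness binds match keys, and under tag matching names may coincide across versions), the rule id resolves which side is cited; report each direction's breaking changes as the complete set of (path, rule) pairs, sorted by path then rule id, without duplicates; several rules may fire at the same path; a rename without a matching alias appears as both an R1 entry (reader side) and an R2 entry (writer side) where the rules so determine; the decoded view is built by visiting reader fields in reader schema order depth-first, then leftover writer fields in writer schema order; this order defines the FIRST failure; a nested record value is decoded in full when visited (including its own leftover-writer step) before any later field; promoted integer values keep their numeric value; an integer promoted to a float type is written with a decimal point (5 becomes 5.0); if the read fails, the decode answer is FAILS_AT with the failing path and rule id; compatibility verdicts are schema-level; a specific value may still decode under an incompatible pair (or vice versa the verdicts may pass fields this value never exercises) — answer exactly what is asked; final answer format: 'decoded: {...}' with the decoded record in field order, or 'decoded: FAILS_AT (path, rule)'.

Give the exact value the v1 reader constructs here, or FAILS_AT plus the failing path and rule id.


arrows below run writer -> reader for User
migrating the User value to v1:
  geo := null (absent, optional -> null)
  quantity := 40
  country := "alpha"
  duration := null (absent, optional -> null)
  primary := true
  title := "gamma"
  => decoded: {"geo": null, "quantity": 40, "country": "alpha", "duration": null, "primary": true, "title": "gamma"}
diffs on User not affecting the asked answer:
  removed field price from record Contact (its key 2 joins the reserved list) -> affects the rule determinations only; this particular User value decodes identically
  added field weight to record Contact: required float64, tag 33 (in v2 it sits immediately before locale) -> affects the rule determinations only; this particular User value decodes identically
  field avatar in record Contact: type bytes changed to int64 -> affects the rule determinations only; this particular User value decodes identically

decoded: {"geo": null, "quantity": 40, "country": "alpha", "duration": null, "primary": true, "title": "gamma"}


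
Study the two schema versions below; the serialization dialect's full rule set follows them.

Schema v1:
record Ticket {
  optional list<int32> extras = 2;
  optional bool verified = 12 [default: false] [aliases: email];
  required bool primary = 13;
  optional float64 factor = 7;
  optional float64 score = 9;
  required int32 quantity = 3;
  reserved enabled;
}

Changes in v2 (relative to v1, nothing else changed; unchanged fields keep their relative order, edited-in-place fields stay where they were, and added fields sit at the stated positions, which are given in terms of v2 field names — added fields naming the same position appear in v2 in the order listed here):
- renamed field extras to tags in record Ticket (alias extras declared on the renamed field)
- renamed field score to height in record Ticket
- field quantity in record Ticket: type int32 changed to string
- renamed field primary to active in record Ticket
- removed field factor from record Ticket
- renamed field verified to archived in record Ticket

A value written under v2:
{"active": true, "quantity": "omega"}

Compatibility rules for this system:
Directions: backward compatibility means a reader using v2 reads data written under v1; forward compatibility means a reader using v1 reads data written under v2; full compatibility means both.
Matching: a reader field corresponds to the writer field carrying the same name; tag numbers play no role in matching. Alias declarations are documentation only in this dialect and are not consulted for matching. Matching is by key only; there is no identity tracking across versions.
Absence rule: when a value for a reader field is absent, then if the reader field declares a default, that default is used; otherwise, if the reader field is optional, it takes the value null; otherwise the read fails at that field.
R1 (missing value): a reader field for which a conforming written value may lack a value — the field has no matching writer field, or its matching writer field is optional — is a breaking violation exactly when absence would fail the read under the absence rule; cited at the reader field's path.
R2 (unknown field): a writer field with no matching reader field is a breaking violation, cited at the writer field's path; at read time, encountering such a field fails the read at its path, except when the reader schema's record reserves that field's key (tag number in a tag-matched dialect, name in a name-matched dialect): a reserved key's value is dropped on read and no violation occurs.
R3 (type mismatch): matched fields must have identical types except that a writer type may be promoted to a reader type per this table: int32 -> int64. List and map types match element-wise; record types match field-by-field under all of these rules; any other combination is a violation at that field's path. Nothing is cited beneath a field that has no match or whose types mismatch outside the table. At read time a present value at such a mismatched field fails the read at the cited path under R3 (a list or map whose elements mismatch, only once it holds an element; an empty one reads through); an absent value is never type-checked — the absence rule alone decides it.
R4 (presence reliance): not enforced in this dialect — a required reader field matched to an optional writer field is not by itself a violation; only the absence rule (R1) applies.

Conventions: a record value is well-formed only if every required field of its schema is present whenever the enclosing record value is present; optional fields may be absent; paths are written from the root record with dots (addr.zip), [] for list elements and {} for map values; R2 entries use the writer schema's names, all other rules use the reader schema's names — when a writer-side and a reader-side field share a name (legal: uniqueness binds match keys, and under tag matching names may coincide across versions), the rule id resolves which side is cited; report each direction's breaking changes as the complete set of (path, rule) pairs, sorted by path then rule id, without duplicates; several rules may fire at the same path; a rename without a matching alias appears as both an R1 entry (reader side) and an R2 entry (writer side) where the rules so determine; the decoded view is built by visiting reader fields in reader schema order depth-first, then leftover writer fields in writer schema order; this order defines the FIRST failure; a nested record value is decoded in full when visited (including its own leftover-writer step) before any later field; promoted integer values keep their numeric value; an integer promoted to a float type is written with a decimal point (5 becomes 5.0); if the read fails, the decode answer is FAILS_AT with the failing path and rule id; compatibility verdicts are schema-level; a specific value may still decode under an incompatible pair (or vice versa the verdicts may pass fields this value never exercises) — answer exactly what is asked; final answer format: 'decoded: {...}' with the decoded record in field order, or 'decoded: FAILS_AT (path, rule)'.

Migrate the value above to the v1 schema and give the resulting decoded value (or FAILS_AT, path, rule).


decoded: FAILS_AT (primary, R1)

each type pair in Ticket: writer, then reader
decoding the Ticket value with the v1 reader:
  extras := null (not supplied -> null)
  verified := false (no value, default fills)
  read fails at primary under R1 (no fill)
  => FAILS_AT (primary, R1)
remaining Ticket differences; none change what is asked:
  renamed field extras to tags in record Ticket (alias extras declared on the renamed field) -> matters for Ticket compatibility verdicts, not for this value's decode
  renamed field score to height in record Ticket -> matters for Ticket compatibility verdicts, not for this value's decode
  field quantity in record Ticket: type int32 changed to string -> matters for Ticket compatibility verdicts, not for this value's decode
  removed field factor from record Ticket -> matters for Ticket compatibility verdicts, not for this value's decode
  renamed field verified to archived in record Ticket -> matters for Ticket compatibility verdicts, not for this value's decode


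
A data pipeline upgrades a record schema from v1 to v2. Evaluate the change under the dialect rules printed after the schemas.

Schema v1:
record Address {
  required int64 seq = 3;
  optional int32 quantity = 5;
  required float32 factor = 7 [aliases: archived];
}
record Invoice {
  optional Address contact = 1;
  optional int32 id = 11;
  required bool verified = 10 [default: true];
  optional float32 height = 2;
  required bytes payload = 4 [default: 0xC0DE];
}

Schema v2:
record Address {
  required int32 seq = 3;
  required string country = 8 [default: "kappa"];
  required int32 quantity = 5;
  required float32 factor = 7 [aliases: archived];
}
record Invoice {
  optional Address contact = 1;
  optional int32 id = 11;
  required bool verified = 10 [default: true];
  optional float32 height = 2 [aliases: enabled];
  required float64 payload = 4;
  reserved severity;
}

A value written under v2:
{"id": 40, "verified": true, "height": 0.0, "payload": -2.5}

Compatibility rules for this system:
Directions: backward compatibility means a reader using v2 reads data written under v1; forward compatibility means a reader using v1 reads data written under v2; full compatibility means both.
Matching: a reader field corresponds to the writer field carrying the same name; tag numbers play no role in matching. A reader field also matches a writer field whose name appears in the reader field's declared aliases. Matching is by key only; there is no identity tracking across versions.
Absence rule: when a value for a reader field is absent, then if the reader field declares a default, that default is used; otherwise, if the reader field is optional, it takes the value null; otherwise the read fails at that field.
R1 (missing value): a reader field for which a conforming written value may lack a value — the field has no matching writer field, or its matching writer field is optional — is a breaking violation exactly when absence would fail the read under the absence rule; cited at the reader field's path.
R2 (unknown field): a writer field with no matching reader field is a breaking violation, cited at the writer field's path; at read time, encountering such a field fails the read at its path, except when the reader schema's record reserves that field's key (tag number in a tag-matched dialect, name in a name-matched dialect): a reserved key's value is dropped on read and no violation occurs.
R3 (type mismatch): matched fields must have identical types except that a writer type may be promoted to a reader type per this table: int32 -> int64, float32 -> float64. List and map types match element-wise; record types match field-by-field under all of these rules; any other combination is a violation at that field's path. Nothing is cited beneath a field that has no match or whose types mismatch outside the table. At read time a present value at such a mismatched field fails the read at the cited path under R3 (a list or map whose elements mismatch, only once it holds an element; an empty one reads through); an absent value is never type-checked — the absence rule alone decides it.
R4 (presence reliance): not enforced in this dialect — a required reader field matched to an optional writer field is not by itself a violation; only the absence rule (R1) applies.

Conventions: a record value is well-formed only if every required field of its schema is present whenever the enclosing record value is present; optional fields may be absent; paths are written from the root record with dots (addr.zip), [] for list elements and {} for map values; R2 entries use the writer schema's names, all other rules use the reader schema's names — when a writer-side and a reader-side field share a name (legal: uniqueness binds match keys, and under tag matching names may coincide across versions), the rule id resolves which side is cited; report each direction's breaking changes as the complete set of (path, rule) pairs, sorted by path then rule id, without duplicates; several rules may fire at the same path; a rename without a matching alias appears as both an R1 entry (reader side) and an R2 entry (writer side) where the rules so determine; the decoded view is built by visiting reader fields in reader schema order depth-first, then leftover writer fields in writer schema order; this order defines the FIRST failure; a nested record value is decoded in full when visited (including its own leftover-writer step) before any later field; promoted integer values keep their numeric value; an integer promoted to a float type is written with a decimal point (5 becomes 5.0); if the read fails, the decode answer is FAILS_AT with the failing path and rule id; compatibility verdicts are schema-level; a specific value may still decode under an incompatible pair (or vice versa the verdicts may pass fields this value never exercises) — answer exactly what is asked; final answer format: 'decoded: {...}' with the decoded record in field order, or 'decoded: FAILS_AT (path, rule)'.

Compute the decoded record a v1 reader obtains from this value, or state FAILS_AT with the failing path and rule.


decoded: FAILS_AT (payload, R3)

arrows below run writer -> reader for Invoice
decode walk for Invoice under reader schema v1:
  contact := null (missing; optional => null)
  id := 40
  verified := true
  height := 0.0
  read fails at payload under R3
  => FAILS_AT (payload, R3)
remaining Invoice differences; none change what is asked:
  field quantity in record Address: optional changed to required -> shifts the Invoice verdicts, not this decode
  added field country to record Address: required string, tag 8, default "kappa" (in v2 it sits immediately before quantity) -> shifts the Invoice verdicts, not this decode
  field seq in record Address: type int64 changed to int32 -> shifts the Invoice verdicts, not this decode


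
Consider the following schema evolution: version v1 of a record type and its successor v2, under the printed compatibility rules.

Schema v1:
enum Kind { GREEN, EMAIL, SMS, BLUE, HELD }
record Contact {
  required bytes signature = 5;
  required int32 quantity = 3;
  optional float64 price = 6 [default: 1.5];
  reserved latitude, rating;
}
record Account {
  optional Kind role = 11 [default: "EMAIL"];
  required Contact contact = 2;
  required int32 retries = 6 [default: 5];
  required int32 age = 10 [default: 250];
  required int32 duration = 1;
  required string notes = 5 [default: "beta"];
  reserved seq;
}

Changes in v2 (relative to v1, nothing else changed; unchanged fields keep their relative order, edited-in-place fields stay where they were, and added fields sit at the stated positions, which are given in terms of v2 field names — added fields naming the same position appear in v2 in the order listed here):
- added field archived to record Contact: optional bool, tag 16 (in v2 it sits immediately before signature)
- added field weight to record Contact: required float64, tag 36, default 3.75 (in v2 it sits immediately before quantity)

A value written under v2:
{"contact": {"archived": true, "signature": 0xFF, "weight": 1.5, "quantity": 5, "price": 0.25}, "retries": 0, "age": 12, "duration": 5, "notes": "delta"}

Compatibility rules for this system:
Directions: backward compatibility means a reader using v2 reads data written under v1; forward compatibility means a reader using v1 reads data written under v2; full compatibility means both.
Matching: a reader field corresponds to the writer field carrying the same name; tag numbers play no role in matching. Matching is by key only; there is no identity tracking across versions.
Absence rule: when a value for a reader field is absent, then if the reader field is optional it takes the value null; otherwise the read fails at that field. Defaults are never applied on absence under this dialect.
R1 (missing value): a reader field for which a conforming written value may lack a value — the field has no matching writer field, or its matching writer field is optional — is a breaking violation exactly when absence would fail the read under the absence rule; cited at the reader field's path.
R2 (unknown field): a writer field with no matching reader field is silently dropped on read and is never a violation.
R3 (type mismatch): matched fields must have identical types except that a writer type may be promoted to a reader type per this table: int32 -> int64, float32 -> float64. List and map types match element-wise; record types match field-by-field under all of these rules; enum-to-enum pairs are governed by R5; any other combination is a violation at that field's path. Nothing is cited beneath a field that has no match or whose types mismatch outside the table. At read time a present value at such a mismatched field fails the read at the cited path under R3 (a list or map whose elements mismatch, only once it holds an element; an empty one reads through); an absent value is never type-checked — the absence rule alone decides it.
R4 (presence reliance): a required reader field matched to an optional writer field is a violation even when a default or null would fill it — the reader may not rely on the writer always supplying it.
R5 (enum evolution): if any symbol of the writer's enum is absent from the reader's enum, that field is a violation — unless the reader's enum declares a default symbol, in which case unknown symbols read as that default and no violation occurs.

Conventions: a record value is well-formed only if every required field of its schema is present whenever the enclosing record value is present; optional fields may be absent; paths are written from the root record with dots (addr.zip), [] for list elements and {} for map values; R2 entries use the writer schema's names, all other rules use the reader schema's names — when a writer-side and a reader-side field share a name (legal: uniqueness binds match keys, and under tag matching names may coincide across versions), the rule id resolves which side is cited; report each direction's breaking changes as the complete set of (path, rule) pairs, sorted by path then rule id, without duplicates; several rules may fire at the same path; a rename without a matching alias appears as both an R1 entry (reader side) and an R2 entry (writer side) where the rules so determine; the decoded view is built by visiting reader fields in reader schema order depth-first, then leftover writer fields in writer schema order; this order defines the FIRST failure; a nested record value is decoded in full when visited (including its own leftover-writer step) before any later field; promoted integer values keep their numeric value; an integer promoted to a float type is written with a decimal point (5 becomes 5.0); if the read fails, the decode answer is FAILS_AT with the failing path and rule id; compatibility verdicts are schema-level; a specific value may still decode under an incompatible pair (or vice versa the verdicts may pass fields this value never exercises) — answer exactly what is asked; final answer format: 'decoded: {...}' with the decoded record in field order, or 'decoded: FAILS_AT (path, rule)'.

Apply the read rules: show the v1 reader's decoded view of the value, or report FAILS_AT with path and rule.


decoded: {"role": null, "contact": {"signature": 0xFF, "quantity": 5, "price": 0.25}, "retries": 0, "age": 12, "duration": 5, "notes": "delta"}

each type pair in Account: writer, then reader
decoding the Account value with the v1 reader:
  role := null (absent, optional -> null)
  contact.signature := 0xFF
  contact.quantity := 5
  contact.price := 0.25
  writer contact.archived: unknown -> dropped
  writer contact.weight: unknown -> dropped
  retries := 0
  age := 12
  duration := 5
  notes := "delta"
  => decoded: {"role": null, "contact": {"signature": 0xFF, "quantity": 5, "price": 0.25}, "retries": 0, "age": 12, "duration": 5, "notes": "delta"}
checking off the Account differences that do not matter here:
  added field weight to record Contact: required float64, tag 36, default 3.75 (in v2 it sits immediately before quantity) -> shifts the Account verdicts, not this decode
  added field archived to record Contact: optional bool, tag 16 (in v2 it sits immediately before signature) -> triggers nothing under the printed rules; the Account answer is the same either way


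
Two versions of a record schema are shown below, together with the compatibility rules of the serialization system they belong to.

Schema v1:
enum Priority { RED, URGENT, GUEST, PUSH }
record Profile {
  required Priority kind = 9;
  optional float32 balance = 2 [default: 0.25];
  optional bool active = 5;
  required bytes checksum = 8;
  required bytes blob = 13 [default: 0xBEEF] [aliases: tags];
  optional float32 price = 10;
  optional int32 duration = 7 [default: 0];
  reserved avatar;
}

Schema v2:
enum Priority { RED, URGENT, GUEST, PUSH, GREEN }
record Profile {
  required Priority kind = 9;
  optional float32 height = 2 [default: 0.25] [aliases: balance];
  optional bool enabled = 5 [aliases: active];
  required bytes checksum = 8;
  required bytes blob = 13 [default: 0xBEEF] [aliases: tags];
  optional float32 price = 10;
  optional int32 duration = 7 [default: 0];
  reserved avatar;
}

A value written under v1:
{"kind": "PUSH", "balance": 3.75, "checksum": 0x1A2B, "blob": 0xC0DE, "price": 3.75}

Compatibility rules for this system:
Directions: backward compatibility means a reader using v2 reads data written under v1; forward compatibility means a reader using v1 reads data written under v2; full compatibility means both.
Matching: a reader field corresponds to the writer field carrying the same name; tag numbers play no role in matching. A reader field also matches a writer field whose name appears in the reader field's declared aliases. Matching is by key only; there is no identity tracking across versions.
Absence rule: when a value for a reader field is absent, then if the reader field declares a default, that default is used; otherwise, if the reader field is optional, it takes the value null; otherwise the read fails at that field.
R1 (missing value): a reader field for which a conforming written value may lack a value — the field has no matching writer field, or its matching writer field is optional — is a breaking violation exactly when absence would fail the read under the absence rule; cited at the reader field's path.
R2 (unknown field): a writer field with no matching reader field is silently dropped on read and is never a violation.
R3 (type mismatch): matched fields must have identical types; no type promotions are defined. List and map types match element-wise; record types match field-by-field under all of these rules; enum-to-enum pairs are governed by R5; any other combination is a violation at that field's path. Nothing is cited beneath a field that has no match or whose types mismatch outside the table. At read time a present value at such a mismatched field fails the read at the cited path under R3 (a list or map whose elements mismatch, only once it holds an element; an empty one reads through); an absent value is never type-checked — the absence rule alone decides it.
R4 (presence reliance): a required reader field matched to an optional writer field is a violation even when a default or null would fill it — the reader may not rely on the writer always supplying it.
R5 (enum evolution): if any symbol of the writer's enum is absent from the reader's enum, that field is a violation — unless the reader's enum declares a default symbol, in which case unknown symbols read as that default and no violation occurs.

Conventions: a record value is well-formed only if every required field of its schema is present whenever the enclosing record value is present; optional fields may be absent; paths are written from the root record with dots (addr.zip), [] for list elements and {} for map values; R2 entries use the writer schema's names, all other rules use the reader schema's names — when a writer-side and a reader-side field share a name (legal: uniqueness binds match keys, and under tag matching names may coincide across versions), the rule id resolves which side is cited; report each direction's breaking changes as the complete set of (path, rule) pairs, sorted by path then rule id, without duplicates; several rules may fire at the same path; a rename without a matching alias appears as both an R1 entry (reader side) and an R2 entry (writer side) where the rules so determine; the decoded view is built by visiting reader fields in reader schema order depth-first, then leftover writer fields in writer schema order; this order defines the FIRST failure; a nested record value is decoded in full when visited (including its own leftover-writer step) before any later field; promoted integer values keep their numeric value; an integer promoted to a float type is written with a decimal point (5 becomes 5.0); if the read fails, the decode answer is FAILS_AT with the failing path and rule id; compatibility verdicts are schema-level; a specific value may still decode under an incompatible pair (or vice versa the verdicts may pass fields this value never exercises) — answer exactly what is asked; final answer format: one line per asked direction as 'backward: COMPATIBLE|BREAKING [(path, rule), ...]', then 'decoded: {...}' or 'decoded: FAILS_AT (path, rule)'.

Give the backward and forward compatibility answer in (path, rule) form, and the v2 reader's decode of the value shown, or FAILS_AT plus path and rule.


the writer's type comes first in each Profile pair
backward on Profile — v2 reading data written by v1:
  kind: Priority -> Priority, writer required; from kind
  height: float32 -> float32, writer optional; from balance
  enabled: bool -> bool, writer optional; from active
  checksum: bytes -> bytes, writer required; from checksum
  blob: bytes -> bytes, writer required; from blob
  price: float32 -> float32, writer optional; from price
  duration: int32 -> int32, writer optional; from duration
  nothing fires on Profile: backward is COMPATIBLE
forward on Profile — v1 reading data written by v2:
  kind: Priority -> Priority, writer required; from kind
  no writer field matches reader balance
  no writer field matches reader active
  checksum: bytes -> bytes, writer required; from checksum
  blob: bytes -> bytes, writer required; from blob
  price: float32 -> float32, writer optional; from price
  duration: int32 -> int32, writer optional; from duration
  leftover writer field: height
  leftover writer field: enabled
  violation R5 at kind
  => forward: BREAKING (1)
migrating the Profile value to v2:
  kind := "PUSH"
  height := 3.75 (from writer balance)
  enabled := null (absent, optional -> null)
  checksum := 0x1A2B
  blob := 0xC0DE
  price := 3.75
  duration := 0 (absent -> default)
  => decoded: {"kind": "PUSH", "height": 3.75, "enabled": null, "checksum": 0x1A2B, "blob": 0xC0DE, "price": 3.75, "duration": 0}

backward: COMPATIBLE []; forward: BREAKING [(kind, R5)]; decoded: {"kind": "PUSH", "height": 3.75, "enabled": null, "checksum": 0x1A2B, "blob": 0xC0DE, "price": 3.75, "duration": 0}


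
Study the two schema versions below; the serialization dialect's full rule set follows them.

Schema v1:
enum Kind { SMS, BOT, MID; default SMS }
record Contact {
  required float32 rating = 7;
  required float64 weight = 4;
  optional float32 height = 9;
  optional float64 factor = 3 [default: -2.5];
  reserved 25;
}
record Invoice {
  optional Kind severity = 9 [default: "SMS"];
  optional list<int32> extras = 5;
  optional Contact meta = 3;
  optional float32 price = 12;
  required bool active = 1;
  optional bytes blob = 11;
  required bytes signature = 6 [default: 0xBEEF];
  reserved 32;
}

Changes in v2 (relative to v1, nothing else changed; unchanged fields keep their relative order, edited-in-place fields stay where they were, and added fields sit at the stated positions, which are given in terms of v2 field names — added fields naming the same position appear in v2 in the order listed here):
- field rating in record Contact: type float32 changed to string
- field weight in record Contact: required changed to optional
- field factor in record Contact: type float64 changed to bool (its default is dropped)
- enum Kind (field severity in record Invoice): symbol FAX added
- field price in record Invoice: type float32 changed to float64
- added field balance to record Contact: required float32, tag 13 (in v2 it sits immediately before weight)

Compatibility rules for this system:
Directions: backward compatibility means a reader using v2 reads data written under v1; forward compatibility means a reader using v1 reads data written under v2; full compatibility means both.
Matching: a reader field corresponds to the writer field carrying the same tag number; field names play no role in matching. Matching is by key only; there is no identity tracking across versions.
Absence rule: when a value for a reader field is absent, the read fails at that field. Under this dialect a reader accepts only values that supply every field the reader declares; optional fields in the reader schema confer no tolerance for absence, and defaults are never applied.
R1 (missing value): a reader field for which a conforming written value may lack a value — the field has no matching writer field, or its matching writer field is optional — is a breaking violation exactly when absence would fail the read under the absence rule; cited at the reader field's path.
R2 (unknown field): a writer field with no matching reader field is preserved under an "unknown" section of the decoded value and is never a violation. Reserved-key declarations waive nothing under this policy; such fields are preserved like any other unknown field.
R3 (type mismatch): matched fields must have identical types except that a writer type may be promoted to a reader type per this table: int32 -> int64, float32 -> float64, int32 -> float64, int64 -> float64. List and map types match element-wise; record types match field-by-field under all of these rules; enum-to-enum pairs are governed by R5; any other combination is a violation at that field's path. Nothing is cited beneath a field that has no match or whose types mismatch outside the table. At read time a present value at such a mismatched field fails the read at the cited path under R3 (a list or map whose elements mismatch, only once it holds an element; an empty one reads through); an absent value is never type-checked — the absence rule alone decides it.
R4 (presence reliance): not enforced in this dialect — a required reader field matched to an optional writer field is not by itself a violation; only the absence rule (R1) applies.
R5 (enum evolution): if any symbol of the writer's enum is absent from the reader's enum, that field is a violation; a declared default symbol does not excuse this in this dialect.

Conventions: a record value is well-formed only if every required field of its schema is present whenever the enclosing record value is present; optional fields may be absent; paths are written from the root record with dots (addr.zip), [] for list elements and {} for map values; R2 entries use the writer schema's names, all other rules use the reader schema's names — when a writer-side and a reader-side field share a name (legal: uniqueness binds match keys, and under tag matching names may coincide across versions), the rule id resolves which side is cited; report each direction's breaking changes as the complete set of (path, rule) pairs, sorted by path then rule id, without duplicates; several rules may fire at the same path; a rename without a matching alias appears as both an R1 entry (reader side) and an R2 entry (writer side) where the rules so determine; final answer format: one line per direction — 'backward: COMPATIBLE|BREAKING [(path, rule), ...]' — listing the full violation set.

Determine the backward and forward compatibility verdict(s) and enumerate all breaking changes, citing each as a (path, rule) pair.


backward: BREAKING [(blob, R1), (extras, R1), (meta, R1), (meta.balance, R1), (meta.factor, R1), (meta.factor, R3), (meta.height, R1), (meta.rating, R3), (price, R1), (severity, R1)]; forward: BREAKING [(blob, R1), (extras, R1), (meta, R1), (meta.factor, R1), (meta.factor, R3), (meta.height, R1), (meta.rating, R3), (meta.weight, R1), (price, R1), (price, R3), (severity, R1), (severity, R5)]

arrows below run writer -> reader for Invoice
backward on Invoice — v2 reading data written by v1:
  severity: paired with writer severity (Kind -> Kind; writer optional)
  extras: paired with writer extras (list<int32> -> list<int32>; writer optional)
  meta: paired with writer meta (Contact -> Contact; writer optional)
  price: paired with writer price (float32 -> float64; writer optional)
  active: paired with writer active (bool -> bool; writer required)
  blob: paired with writer blob (bytes -> bytes; writer optional)
  signature: paired with writer signature (bytes -> bytes; writer required)
  meta.rating: paired with writer meta.rating (float32 -> string; writer required)
  meta.balance: no writer-side match
  meta.weight: paired with writer meta.weight (float64 -> float64; writer required)
  meta.height: paired with writer meta.height (float32 -> float32; writer optional)
  meta.factor: paired with writer meta.factor (float64 -> bool; writer optional)
  R1 fires at blob
  R1 fires at extras
  R1 fires at meta
  R1 fires at meta.balance
  R1 fires at meta.factor
  R3 fires at meta.factor
  R1 fires at meta.height
  R3 fires at meta.rating
  R1 fires at price
  R1 fires at severity
  => backward verdict for Invoice: BREAKING, 10 violation(s)
forward on Invoice — v1 reading data written by v2:
  severity: paired with writer severity (Kind -> Kind; writer optional)
  extras: paired with writer extras (list<int32> -> list<int32>; writer optional)
  meta: paired with writer meta (Contact -> Contact; writer optional)
  price: paired with writer price (float64 -> float32; writer optional)
  active: paired with writer active (bool -> bool; writer required)
  blob: paired with writer blob (bytes -> bytes; writer optional)
  signature: paired with writer signature (bytes -> bytes; writer required)
  meta.rating: paired with writer meta.rating (string -> float32; writer required)
  meta.weight: paired with writer meta.weight (float64 -> float64; writer optional)
  meta.height: paired with writer meta.height (float32 -> float32; writer optional)
  meta.factor: paired with writer meta.factor (bool -> float64; writer optional)
  meta.balance (writer side), unknown to reader
  R1 fires at blob
  R1 fires at extras
  R1 fires at meta
  R1 fires at meta.factor
  R3 fires at meta.factor
  R1 fires at meta.height
  R3 fires at meta.rating
  R1 fires at meta.weight
  R1 fires at price
  R3 fires at price
  R1 fires at severity
  R5 fires at severity
  => forward verdict for Invoice: BREAKING, 12 violation(s)
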